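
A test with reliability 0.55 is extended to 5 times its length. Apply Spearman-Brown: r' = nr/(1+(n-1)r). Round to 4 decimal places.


r_new = n*r / (1 + (n-1)*r)
Numerator = 5 * 0.55 = 2.75
Denominator = 1 + 4 * 0.55 = 3.2
r_new = 2.75 / 3.2
= 0.8594


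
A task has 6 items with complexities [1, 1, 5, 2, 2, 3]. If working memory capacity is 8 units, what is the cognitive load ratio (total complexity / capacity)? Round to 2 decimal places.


Total complexity = 1 + 1 + 5 + 2 + 2 + 3 = 14
Load = total / capacity = 14 / 8
= 1.75


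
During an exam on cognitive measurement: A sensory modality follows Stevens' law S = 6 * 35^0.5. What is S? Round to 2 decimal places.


S = 6 * 35^0.5
35^0.5 = 5.9161
S = 6 * 5.9161
= 35.50


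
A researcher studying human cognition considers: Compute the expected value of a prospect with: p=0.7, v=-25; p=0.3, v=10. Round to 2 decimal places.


EU = sum(p_i * v_i)
0.7 * -25 = -17.5
0.3 * 10 = 3.0
EU = -17.5 + 3.0
= -14.50


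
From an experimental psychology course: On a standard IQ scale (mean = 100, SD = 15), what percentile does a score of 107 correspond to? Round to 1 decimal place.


z = (IQ - mean) / SD
z = (107 - 100) / 15 = 0.4667
Percentile = Phi(0.4667) * 100
Phi(0.4667) = 0.679643
= 68.0


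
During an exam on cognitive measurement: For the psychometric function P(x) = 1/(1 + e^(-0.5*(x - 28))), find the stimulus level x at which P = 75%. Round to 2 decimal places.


At P = 0.75: 0.75 = 1/(1 + e^(-k*(x-x0)))
Solving: e^(-k*(x-x0)) = 1/3
x = x0 + ln(3)/k
ln(3) = 1.0986
x = 28 + 1.0986/0.5
= 28 + 2.1972
= 30.20


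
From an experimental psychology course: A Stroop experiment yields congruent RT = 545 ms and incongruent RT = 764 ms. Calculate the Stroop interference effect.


Stroop effect = RT(incongruent) - RT(congruent)
= 764 - 545
= 219 ms


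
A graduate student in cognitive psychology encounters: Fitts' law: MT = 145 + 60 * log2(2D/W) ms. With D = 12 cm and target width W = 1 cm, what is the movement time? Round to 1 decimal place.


MT = 145 + 60 * log2(2*12/1)
2D/W = 24.0
log2(24.0) = 4.585
MT = 145 + 60 * 4.585
= 420.1 ms


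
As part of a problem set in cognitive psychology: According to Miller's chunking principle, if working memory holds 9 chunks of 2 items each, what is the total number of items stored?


Total items = chunks * items_per_chunk
= 9 * 2
= 18


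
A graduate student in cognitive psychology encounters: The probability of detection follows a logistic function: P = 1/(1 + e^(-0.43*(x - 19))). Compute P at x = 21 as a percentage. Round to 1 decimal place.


P(x) = 1/(1 + e^(-0.43*(21 - 19)))
Exponent = -0.43 * 2 = -0.86
e^(-0.86) = 0.423162
P = 1/(1 + 0.423162) = 0.702661
Percentage = 70.3


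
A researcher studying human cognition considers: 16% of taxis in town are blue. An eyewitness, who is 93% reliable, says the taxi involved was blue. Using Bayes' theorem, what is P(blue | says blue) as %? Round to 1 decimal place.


P(blue | says blue) = P(says blue | blue)*P(blue) / [P(says blue | blue)*P(blue) + P(says blue | not blue)*P(not blue)]
Numerator = 0.93 * 0.16 = 0.1488
False identification = 0.07 * 0.84 = 0.0588
P = 0.1488 / (0.1488 + 0.0588)
= 0.1488 / 0.2076
As percentage = 71.7


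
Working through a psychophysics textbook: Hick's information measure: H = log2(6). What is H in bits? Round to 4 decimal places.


H = log2(n)
H = log2(6)
= 2.5850


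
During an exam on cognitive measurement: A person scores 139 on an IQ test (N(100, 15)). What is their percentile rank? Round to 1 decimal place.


z = (IQ - mean) / SD
z = (139 - 100) / 15 = 2.6
Percentile = Phi(2.6) * 100
Phi(2.6) = 0.995339
= 99.5


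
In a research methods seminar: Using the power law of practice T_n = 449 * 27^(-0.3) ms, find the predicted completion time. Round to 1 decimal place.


T_n = 449 * 27^(-0.3)
27^(-0.3) = 0.372041
T_n = 449 * 0.372041
= 167.0 ms


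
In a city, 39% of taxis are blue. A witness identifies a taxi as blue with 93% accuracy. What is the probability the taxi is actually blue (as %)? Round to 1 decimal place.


P(blue | says blue) = P(says blue | blue)*P(blue) / [P(says blue | blue)*P(blue) + P(says blue | not blue)*P(not blue)]
Numerator = 0.93 * 0.39 = 0.3627
False identification = 0.07 * 0.61 = 0.0427
P = 0.3627 / (0.3627 + 0.0427)
= 0.3627 / 0.4054
As percentage = 89.5


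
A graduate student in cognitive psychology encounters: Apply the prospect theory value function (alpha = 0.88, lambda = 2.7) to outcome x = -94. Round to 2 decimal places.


Since x = -94 < 0, use v(x) = -lambda*(-x)^alpha
(-x) = 94
94^0.88 = 54.4945
v(-94) = -2.7 * 54.4945
= -147.14


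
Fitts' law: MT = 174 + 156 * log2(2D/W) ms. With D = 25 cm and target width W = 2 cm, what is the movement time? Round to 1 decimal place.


MT = 174 + 156 * log2(2*25/2)
2D/W = 25.0
log2(25.0) = 4.6439
MT = 174 + 156 * 4.6439
= 898.4 ms


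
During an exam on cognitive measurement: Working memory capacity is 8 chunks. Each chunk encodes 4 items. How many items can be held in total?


Total items = chunks * items_per_chunk
= 8 * 4
= 32


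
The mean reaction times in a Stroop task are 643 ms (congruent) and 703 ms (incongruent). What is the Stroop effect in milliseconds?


Stroop effect = RT(incongruent) - RT(congruent)
= 703 - 643
= 60 ms


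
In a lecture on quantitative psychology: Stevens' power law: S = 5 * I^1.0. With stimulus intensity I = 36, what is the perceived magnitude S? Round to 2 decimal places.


S = 5 * 36^1.0
36^1.0 = 36.0
S = 5 * 36.0
= 180.00


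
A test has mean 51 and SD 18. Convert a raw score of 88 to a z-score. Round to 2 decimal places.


z = (X - mu) / sigma
= (88 - 51) / 18
= 37 / 18
= 2.06


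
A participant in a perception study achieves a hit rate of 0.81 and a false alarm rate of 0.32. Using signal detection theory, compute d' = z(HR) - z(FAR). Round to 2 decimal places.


d' = z(HR) - z(FAR)
z(0.81) = 0.8779
z(0.32) = -0.4677
d' = 0.8779 - -0.4677
= 1.35


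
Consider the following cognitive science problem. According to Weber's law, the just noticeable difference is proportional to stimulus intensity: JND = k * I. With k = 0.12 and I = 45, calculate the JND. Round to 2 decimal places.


JND = k * I
JND = 0.12 * 45
= 5.40


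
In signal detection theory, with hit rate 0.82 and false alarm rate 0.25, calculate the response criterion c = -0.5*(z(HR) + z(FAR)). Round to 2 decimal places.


c = -0.5 * (z(HR) + z(FAR))
z(0.82) = 0.9154
z(0.25) = -0.6745
c = -0.5 * (0.9154 + -0.6745)
= -0.5 * 0.2409
= -0.12


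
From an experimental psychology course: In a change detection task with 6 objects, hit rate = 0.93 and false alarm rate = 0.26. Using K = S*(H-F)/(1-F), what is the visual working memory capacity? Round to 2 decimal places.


K = S * (H - F) / (1 - F)
H - F = 0.67
1 - F = 0.74
K = 6 * 0.67 / 0.74
= 5.43


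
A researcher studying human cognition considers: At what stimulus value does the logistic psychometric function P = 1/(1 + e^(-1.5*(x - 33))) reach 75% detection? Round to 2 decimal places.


At P = 0.75: 0.75 = 1/(1 + e^(-k*(x-x0)))
Solving: e^(-k*(x-x0)) = 1/3
x = x0 + ln(3)/k
ln(3) = 1.0986
x = 33 + 1.0986/1.5
= 33 + 0.7324
= 33.73


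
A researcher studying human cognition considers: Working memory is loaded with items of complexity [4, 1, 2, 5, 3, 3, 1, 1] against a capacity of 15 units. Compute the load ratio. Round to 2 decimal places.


Total complexity = 4 + 1 + 2 + 5 + 3 + 3 + 1 + 1 = 20
Load = total / capacity = 20 / 15
= 1.33


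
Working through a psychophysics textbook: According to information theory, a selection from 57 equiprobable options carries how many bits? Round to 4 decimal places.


H = log2(n)
H = log2(57)
= 5.8329


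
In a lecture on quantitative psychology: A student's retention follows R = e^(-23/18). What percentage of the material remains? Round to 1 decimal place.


R = e^(-t/S)
-t/S = -23/18 = -1.277778
R = e^(-1.277778) = 0.278656
Percentage = 0.278656 * 100
= 27.9


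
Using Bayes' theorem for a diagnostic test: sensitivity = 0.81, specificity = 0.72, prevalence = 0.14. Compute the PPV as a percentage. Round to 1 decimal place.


PPV = (sens * prev) / (sens * prev + (1-spec) * (1-prev))
Numerator = 0.81 * 0.14 = 0.1134
P(positive and no disease) = (1 - spec) * (1 - prev) = (1 - 0.72) * (1 - 0.14) = 0.2408
Denominator = 0.1134 + 0.2408 = 0.3542
PPV = 0.1134 / 0.3542 = 0.320158
As percentage = 32.0


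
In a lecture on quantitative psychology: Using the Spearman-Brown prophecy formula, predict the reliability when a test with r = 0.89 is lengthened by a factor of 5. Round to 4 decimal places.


r_new = n*r / (1 + (n-1)*r)
Numerator = 5 * 0.89 = 4.45
Denominator = 1 + 4 * 0.89 = 4.56
r_new = 4.45 / 4.56
= 0.9759


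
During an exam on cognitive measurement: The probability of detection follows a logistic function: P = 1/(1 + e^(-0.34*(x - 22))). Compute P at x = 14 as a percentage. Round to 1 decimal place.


P(x) = 1/(1 + e^(-0.34*(14 - 22)))
Exponent = -0.34 * -8 = 2.72
e^(2.72) = 15.180322
P = 1/(1 + 15.180322) = 0.061803
Percentage = 6.2


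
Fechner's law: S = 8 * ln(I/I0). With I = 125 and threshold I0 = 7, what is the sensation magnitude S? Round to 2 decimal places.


S = 8 * ln(125/7)
I/I0 = 17.857143
ln(17.857143) = 2.8824
S = 8 * 2.8824
= 23.06


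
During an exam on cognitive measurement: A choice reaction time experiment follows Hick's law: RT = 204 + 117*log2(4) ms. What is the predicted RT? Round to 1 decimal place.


RT = 204 + 117 * log2(4)
log2(4) = 2.0
RT = 204 + 117 * 2.0
= 204 + 234.0
= 438.0 ms


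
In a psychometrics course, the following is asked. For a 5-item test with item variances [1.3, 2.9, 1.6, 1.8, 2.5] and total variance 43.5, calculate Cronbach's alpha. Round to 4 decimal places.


alpha = (k/(k-1)) * (1 - sum(s_i^2)/s_total^2)
sum(item variances) = 10.1
k/(k-1) = 5/4 = 1.25
1 - 10.1/43.5 = 1 - 0.232184 = 0.767816
alpha = 1.25 * 0.767816
= 0.9598


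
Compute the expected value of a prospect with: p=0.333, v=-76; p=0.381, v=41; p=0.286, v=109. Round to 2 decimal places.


EU = sum(p_i * v_i)
0.333 * -76 = -25.308
0.381 * 41 = 15.621
0.286 * 109 = 31.174
EU = -25.308 + 15.621 + 31.174
= 21.49


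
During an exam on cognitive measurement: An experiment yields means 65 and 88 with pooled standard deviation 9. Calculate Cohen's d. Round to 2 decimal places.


Cohen's d = (M1 - M2) / S_pooled
= (65 - 88) / 9
= -23 / 9
= -2.56


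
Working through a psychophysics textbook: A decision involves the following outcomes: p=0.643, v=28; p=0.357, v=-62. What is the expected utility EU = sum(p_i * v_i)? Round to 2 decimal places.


EU = sum(p_i * v_i)
0.643 * 28 = 18.004
0.357 * -62 = -22.134
EU = 18.004 + -22.134
= -4.13


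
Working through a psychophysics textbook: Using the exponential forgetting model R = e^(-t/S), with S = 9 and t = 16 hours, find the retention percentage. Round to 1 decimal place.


R = e^(-t/S)
-t/S = -16/9 = -1.777778
R = e^(-1.777778) = 0.169013
Percentage = 0.169013 * 100
= 16.9


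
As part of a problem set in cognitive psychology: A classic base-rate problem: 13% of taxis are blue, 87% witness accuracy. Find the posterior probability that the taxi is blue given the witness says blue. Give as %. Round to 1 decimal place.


P(blue | says blue) = P(says blue | blue)*P(blue) / [P(says blue | blue)*P(blue) + P(says blue | not blue)*P(not blue)]
Numerator = 0.87 * 0.13 = 0.1131
False identification = 0.13 * 0.87 = 0.1131
P = 0.1131 / (0.1131 + 0.1131)
= 0.1131 / 0.2262
As percentage = 50.0


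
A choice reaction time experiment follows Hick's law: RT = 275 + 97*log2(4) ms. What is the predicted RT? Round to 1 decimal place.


RT = 275 + 97 * log2(4)
log2(4) = 2.0
RT = 275 + 97 * 2.0
= 275 + 194.0
= 469.0 ms


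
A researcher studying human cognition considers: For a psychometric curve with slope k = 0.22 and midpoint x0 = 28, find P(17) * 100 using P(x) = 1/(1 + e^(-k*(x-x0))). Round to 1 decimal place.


P(x) = 1/(1 + e^(-0.22*(17 - 28)))
Exponent = -0.22 * -11 = 2.42
e^(2.42) = 11.245859
P = 1/(1 + 11.245859) = 0.08166
Percentage = 8.2


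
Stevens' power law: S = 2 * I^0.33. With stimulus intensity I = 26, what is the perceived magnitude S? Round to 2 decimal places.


S = 2 * 26^0.33
26^0.33 = 2.9305
S = 2 * 2.9305
= 5.86


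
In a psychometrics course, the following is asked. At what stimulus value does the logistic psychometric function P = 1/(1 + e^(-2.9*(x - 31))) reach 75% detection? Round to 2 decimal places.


At P = 0.75: 0.75 = 1/(1 + e^(-k*(x-x0)))
Solving: e^(-k*(x-x0)) = 1/3
x = x0 + ln(3)/k
ln(3) = 1.0986
x = 31 + 1.0986/2.9
= 31 + 0.3788
= 31.38


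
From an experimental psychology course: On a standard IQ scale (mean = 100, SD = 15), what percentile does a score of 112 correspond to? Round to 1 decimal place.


z = (IQ - mean) / SD
z = (112 - 100) / 15 = 0.8
Percentile = Phi(0.8) * 100
Phi(0.8) = 0.788145
= 78.8


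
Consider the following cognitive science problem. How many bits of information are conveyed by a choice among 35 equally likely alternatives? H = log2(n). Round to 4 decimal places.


H = log2(n)
H = log2(35)
= 5.1293


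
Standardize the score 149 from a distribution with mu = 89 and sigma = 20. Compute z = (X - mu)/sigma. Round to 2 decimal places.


z = (X - mu) / sigma
= (149 - 89) / 20
= 60 / 20
= 3.00


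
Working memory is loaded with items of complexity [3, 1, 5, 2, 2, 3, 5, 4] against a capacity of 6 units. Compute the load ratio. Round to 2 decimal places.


Total complexity = 3 + 1 + 5 + 2 + 2 + 3 + 5 + 4 = 25
Load = total / capacity = 25 / 6
= 4.17


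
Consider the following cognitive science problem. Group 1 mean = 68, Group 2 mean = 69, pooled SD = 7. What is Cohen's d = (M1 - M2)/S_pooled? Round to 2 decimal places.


Cohen's d = (M1 - M2) / S_pooled
= (68 - 69) / 7
= -1 / 7
= -0.14


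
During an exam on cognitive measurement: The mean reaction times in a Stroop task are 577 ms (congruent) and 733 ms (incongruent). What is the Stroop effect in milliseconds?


Stroop effect = RT(incongruent) - RT(congruent)
= 733 - 577
= 156 ms


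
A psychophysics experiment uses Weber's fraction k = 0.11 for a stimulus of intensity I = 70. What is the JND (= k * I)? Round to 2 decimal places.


JND = k * I
JND = 0.11 * 70
= 7.70


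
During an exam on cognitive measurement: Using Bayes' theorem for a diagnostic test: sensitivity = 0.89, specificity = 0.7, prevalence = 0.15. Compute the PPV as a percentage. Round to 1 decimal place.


PPV = (sens * prev) / (sens * prev + (1-spec) * (1-prev))
Numerator = 0.89 * 0.15 = 0.1335
P(positive and no disease) = (1 - spec) * (1 - prev) = (1 - 0.7) * (1 - 0.15) = 0.255
Denominator = 0.1335 + 0.255 = 0.3885
PPV = 0.1335 / 0.3885 = 0.343629
As percentage = 34.4


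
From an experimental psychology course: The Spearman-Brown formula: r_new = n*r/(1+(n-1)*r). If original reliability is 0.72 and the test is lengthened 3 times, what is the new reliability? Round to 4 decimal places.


r_new = n*r / (1 + (n-1)*r)
Numerator = 3 * 0.72 = 2.16
Denominator = 1 + 2 * 0.72 = 2.44
r_new = 2.16 / 2.44
= 0.8852


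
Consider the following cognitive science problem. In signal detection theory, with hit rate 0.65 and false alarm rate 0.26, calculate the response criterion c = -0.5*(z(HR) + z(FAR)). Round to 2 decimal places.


c = -0.5 * (z(HR) + z(FAR))
z(0.65) = 0.3853
z(0.26) = -0.6433
c = -0.5 * (0.3853 + -0.6433)
= -0.5 * -0.258
= 0.13


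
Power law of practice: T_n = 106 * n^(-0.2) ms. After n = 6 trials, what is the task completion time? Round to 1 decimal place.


T_n = 106 * 6^(-0.2)
6^(-0.2) = 0.698827
T_n = 106 * 0.698827
= 74.1 ms


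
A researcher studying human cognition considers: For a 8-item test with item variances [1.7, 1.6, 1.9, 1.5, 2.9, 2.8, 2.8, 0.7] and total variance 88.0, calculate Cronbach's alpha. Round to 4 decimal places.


alpha = (k/(k-1)) * (1 - sum(s_i^2)/s_total^2)
sum(item variances) = 15.9
k/(k-1) = 8/7 = 1.142857
1 - 15.9/88.0 = 1 - 0.180682 = 0.819318
alpha = 1.142857 * 0.819318
= 0.9364


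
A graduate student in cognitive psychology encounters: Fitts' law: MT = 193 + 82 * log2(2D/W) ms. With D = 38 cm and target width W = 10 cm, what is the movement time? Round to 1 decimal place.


MT = 193 + 82 * log2(2*38/10)
2D/W = 7.6
log2(7.6) = 2.926
MT = 193 + 82 * 2.926
= 432.9 ms


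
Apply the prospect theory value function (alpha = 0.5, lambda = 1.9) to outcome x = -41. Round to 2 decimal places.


Since x = -41 < 0, use v(x) = -lambda*(-x)^alpha
(-x) = 41
41^0.5 = 6.4031
v(-41) = -1.9 * 6.4031
= -12.17


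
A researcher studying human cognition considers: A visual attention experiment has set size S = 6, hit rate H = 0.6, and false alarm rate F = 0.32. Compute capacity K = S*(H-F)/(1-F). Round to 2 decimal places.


K = S * (H - F) / (1 - F)
H - F = 0.28
1 - F = 0.68
K = 6 * 0.28 / 0.68
= 2.47


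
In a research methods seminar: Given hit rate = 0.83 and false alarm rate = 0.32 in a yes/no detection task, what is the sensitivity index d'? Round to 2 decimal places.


d' = z(HR) - z(FAR)
z(0.83) = 0.9542
z(0.32) = -0.4677
d' = 0.9542 - -0.4677
= 1.42


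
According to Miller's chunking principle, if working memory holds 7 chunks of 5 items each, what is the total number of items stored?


Total items = chunks * items_per_chunk
= 7 * 5
= 35


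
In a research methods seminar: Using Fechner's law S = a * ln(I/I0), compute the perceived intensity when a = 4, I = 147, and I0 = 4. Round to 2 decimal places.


S = 4 * ln(147/4)
I/I0 = 36.75
ln(36.75) = 3.6041
S = 4 * 3.6041
= 14.42


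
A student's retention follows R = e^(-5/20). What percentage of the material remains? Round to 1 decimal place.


R = e^(-t/S)
-t/S = -5/20 = -0.25
R = e^(-0.25) = 0.778801
Percentage = 0.778801 * 100
= 77.9


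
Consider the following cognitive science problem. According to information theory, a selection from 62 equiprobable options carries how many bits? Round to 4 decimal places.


H = log2(n)
H = log2(62)
= 5.9542


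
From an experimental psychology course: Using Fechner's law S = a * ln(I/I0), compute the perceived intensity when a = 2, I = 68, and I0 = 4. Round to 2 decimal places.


S = 2 * ln(68/4)
I/I0 = 17.0
ln(17.0) = 2.8332
S = 2 * 2.8332
= 5.67


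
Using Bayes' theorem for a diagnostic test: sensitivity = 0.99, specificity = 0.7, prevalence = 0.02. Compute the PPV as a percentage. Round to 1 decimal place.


PPV = (sens * prev) / (sens * prev + (1-spec) * (1-prev))
Numerator = 0.99 * 0.02 = 0.0198
P(positive and no disease) = (1 - spec) * (1 - prev) = (1 - 0.7) * (1 - 0.02) = 0.294
Denominator = 0.0198 + 0.294 = 0.3138
PPV = 0.0198 / 0.3138 = 0.063098
As percentage = 6.3


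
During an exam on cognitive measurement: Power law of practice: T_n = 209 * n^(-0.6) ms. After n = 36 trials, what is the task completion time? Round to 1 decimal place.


T_n = 209 * 36^(-0.6)
36^(-0.6) = 0.116471
T_n = 209 * 0.116471
= 24.3 ms


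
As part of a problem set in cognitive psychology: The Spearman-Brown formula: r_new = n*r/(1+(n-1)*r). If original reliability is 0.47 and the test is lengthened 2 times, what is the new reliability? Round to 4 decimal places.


r_new = n*r / (1 + (n-1)*r)
Numerator = 2 * 0.47 = 0.94
Denominator = 1 + 1 * 0.47 = 1.47
r_new = 0.94 / 1.47
= 0.6395


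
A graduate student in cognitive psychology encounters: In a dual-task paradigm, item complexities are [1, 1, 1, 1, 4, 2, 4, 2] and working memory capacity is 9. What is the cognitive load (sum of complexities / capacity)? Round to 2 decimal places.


Total complexity = 1 + 1 + 1 + 1 + 4 + 2 + 4 + 2 = 16
Load = total / capacity = 16 / 9
= 1.78


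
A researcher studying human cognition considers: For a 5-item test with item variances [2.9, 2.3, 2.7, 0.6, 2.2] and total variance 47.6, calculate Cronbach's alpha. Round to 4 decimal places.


alpha = (k/(k-1)) * (1 - sum(s_i^2)/s_total^2)
sum(item variances) = 10.7
k/(k-1) = 5/4 = 1.25
1 - 10.7/47.6 = 1 - 0.22479 = 0.77521
alpha = 1.25 * 0.77521
= 0.9690


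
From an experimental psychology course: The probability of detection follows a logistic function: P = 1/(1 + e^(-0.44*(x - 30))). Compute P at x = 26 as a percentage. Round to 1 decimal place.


P(x) = 1/(1 + e^(-0.44*(26 - 30)))
Exponent = -0.44 * -4 = 1.76
e^(1.76) = 5.812437
P = 1/(1 + 5.812437) = 0.14679
Percentage = 14.7


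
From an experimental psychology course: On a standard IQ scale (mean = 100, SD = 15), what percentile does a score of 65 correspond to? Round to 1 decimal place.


z = (IQ - mean) / SD
z = (65 - 100) / 15 = -2.3333
Percentile = Phi(-2.3333) * 100
Phi(-2.3333) = 0.009816
= 1.0


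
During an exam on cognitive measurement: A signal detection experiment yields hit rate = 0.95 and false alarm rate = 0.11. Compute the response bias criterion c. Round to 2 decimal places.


c = -0.5 * (z(HR) + z(FAR))
z(0.95) = 1.6449
z(0.11) = -1.2265
c = -0.5 * (1.6449 + -1.2265)
= -0.5 * 0.4184
= -0.21


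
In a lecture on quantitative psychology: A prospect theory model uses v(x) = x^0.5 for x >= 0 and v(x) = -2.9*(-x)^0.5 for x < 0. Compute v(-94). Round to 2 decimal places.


Since x = -94 < 0, use v(x) = -lambda*(-x)^alpha
(-x) = 94
94^0.5 = 9.6954
v(-94) = -2.9 * 9.6954
= -28.12


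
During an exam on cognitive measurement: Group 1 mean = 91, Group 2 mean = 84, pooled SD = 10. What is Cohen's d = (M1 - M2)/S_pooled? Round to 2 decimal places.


Cohen's d = (M1 - M2) / S_pooled
= (91 - 84) / 10
= 7 / 10
= 0.70


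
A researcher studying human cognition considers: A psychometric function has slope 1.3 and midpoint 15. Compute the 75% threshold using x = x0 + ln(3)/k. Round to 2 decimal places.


At P = 0.75: 0.75 = 1/(1 + e^(-k*(x-x0)))
Solving: e^(-k*(x-x0)) = 1/3
x = x0 + ln(3)/k
ln(3) = 1.0986
x = 15 + 1.0986/1.3
= 15 + 0.8451
= 15.85


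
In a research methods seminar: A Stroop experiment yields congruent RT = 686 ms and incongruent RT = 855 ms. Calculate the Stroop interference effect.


Stroop effect = RT(incongruent) - RT(congruent)
= 855 - 686
= 169 ms


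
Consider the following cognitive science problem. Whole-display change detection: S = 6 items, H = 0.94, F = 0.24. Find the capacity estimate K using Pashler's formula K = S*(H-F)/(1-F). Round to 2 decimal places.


K = S * (H - F) / (1 - F)
H - F = 0.7
1 - F = 0.76
K = 6 * 0.7 / 0.76
= 5.53


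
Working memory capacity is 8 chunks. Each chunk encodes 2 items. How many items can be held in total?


Total items = chunks * items_per_chunk
= 8 * 2
= 16


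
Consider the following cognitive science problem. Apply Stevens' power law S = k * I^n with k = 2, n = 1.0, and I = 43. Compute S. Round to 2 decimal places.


S = 2 * 43^1.0
43^1.0 = 43.0
S = 2 * 43.0
= 86.00


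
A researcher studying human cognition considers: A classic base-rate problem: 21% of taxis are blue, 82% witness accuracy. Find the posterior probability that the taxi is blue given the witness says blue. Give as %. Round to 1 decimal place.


P(blue | says blue) = P(says blue | blue)*P(blue) / [P(says blue | blue)*P(blue) + P(says blue | not blue)*P(not blue)]
Numerator = 0.82 * 0.21 = 0.1722
False identification = 0.18 * 0.79 = 0.1422
P = 0.1722 / (0.1722 + 0.1422)
= 0.1722 / 0.3144
As percentage = 54.8


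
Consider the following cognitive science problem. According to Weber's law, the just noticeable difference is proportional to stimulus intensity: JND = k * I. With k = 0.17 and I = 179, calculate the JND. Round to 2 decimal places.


JND = k * I
JND = 0.17 * 179
= 30.43


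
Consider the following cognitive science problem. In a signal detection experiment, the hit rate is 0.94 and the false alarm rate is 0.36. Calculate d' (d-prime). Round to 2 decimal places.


d' = z(HR) - z(FAR)
z(0.94) = 1.5548
z(0.36) = -0.3585
d' = 1.5548 - -0.3585
= 1.91


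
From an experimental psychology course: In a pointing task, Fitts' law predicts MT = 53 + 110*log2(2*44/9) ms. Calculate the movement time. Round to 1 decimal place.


MT = 53 + 110 * log2(2*44/9)
2D/W = 9.777778
log2(9.777778) = 3.2895
MT = 53 + 110 * 3.2895
= 414.8 ms


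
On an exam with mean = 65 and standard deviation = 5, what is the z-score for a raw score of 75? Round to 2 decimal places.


z = (X - mu) / sigma
= (75 - 65) / 5
= 10 / 5
= 2.00


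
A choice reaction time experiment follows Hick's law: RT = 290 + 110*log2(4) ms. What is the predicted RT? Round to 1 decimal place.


RT = 290 + 110 * log2(4)
log2(4) = 2.0
RT = 290 + 110 * 2.0
= 290 + 220.0
= 510.0 ms


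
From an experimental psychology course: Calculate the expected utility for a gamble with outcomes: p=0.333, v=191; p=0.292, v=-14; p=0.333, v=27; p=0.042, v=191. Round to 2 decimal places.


EU = sum(p_i * v_i)
0.333 * 191 = 63.603
0.292 * -14 = -4.088
0.333 * 27 = 8.991
0.042 * 191 = 8.022
EU = 63.603 + -4.088 + 8.991 + 8.022
= 76.53


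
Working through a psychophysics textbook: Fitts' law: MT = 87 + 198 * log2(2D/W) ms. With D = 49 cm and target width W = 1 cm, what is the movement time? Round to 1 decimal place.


MT = 87 + 198 * log2(2*49/1)
2D/W = 98.0
log2(98.0) = 6.6147
MT = 87 + 198 * 6.6147
= 1396.7 ms


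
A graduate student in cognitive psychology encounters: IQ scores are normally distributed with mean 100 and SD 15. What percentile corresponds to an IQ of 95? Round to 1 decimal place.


z = (IQ - mean) / SD
z = (95 - 100) / 15 = -0.3333
Percentile = Phi(-0.3333) * 100
Phi(-0.3333) = 0.369454
= 36.9


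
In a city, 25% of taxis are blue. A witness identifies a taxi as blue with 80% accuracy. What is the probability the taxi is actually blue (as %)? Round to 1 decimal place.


P(blue | says blue) = P(says blue | blue)*P(blue) / [P(says blue | blue)*P(blue) + P(says blue | not blue)*P(not blue)]
Numerator = 0.8 * 0.25 = 0.2
False identification = 0.2 * 0.75 = 0.15
P = 0.2 / (0.2 + 0.15)
= 0.2 / 0.35
As percentage = 57.1


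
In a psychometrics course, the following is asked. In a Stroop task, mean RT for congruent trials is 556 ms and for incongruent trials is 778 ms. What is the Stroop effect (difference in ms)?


Stroop effect = RT(incongruent) - RT(congruent)
= 778 - 556
= 222 ms


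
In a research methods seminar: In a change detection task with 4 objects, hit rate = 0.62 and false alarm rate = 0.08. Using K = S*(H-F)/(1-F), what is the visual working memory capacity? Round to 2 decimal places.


K = S * (H - F) / (1 - F)
H - F = 0.54
1 - F = 0.92
K = 4 * 0.54 / 0.92
= 2.35


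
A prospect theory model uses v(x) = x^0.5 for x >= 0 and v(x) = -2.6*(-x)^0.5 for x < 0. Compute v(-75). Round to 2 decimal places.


Since x = -75 < 0, use v(x) = -lambda*(-x)^alpha
(-x) = 75
75^0.5 = 8.6603
v(-75) = -2.6 * 8.6603
= -22.52


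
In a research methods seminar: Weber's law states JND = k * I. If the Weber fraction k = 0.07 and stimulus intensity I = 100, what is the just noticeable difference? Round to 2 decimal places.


JND = k * I
JND = 0.07 * 100
= 7.00


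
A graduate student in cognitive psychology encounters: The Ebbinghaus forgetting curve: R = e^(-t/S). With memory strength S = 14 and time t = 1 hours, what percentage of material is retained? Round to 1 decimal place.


R = e^(-t/S)
-t/S = -1/14 = -0.071429
R = e^(-0.071429) = 0.931062
Percentage = 0.931062 * 100
= 93.1


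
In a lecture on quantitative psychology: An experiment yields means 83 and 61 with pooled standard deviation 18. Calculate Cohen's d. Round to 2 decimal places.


Cohen's d = (M1 - M2) / S_pooled
= (83 - 61) / 18
= 22 / 18
= 1.22


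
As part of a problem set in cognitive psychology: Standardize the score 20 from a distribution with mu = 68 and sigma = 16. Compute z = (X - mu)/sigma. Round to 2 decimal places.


z = (X - mu) / sigma
= (20 - 68) / 16
= -48 / 16
= -3.00


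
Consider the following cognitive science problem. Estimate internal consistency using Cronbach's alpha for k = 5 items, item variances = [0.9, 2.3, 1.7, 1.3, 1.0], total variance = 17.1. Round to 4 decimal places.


alpha = (k/(k-1)) * (1 - sum(s_i^2)/s_total^2)
sum(item variances) = 7.2
k/(k-1) = 5/4 = 1.25
1 - 7.2/17.1 = 1 - 0.421053 = 0.578947
alpha = 1.25 * 0.578947
= 0.7237


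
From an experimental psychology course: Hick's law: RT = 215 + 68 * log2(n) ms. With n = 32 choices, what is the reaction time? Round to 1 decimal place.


RT = 215 + 68 * log2(32)
log2(32) = 5.0
RT = 215 + 68 * 5.0
= 215 + 340.0
= 555.0 ms


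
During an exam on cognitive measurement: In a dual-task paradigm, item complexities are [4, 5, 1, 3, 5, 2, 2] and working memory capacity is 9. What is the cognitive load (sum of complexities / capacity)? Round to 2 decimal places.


Total complexity = 4 + 5 + 1 + 3 + 5 + 2 + 2 = 22
Load = total / capacity = 22 / 9
= 2.44


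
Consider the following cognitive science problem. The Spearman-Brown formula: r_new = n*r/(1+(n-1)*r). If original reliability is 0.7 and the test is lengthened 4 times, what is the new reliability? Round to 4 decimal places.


r_new = n*r / (1 + (n-1)*r)
Numerator = 4 * 0.7 = 2.8
Denominator = 1 + 3 * 0.7 = 3.1
r_new = 2.8 / 3.1
= 0.9032


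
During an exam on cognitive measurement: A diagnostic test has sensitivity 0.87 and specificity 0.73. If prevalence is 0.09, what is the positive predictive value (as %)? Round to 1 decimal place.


PPV = (sens * prev) / (sens * prev + (1-spec) * (1-prev))
Numerator = 0.87 * 0.09 = 0.0783
P(positive and no disease) = (1 - spec) * (1 - prev) = (1 - 0.73) * (1 - 0.09) = 0.2457
Denominator = 0.0783 + 0.2457 = 0.324
PPV = 0.0783 / 0.324 = 0.241667
As percentage = 24.2


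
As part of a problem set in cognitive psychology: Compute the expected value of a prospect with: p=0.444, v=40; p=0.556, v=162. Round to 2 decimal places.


EU = sum(p_i * v_i)
0.444 * 40 = 17.76
0.556 * 162 = 90.072
EU = 17.76 + 90.072
= 107.83


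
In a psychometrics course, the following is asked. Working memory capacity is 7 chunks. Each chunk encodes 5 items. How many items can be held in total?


Total items = chunks * items_per_chunk
= 7 * 5
= 35


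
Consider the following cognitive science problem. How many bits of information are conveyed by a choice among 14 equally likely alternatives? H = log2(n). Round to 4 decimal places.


H = log2(n)
H = log2(14)
= 3.8074


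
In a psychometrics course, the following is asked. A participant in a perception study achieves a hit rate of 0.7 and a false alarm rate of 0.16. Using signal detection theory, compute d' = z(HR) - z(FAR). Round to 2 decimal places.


d' = z(HR) - z(FAR)
z(0.7) = 0.5244
z(0.16) = -0.9945
d' = 0.5244 - -0.9945
= 1.52


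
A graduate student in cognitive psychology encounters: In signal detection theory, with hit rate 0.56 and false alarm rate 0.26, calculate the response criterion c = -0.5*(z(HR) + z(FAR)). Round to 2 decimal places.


c = -0.5 * (z(HR) + z(FAR))
z(0.56) = 0.151
z(0.26) = -0.6433
c = -0.5 * (0.151 + -0.6433)
= -0.5 * -0.4923
= 0.25


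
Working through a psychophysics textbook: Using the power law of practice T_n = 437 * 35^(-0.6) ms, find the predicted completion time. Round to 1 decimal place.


T_n = 437 * 35^(-0.6)
35^(-0.6) = 0.118457
T_n = 437 * 0.118457
= 51.8 ms


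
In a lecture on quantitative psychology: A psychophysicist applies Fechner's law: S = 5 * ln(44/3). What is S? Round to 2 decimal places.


S = 5 * ln(44/3)
I/I0 = 14.666667
ln(14.666667) = 2.6856
S = 5 * 2.6856
= 13.43


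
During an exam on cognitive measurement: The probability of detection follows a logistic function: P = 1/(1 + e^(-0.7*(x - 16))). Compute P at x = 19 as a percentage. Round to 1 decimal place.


P(x) = 1/(1 + e^(-0.7*(19 - 16)))
Exponent = -0.7 * 3 = -2.1
e^(-2.1) = 0.122456
P = 1/(1 + 0.122456) = 0.890904
Percentage = 89.1


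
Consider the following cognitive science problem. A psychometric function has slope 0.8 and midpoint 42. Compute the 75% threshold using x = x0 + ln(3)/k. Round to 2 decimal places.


At P = 0.75: 0.75 = 1/(1 + e^(-k*(x-x0)))
Solving: e^(-k*(x-x0)) = 1/3
x = x0 + ln(3)/k
ln(3) = 1.0986
x = 42 + 1.0986/0.8
= 42 + 1.3732
= 43.37


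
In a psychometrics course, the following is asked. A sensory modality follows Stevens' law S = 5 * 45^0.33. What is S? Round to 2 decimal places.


S = 5 * 45^0.33
45^0.33 = 3.512
S = 5 * 3.512
= 17.56


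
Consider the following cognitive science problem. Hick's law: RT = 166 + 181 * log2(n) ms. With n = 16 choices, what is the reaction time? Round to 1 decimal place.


RT = 166 + 181 * log2(16)
log2(16) = 4.0
RT = 166 + 181 * 4.0
= 166 + 724.0
= 890.0 ms


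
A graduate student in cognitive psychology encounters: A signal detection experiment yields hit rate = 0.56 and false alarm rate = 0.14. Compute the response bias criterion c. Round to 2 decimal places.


c = -0.5 * (z(HR) + z(FAR))
z(0.56) = 0.151
z(0.14) = -1.0803
c = -0.5 * (0.151 + -1.0803)
= -0.5 * -0.9293
= 0.46


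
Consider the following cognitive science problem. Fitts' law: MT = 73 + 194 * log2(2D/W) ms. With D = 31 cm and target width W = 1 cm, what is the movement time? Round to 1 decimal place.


MT = 73 + 194 * log2(2*31/1)
2D/W = 62.0
log2(62.0) = 5.9542
MT = 73 + 194 * 5.9542
= 1228.1 ms


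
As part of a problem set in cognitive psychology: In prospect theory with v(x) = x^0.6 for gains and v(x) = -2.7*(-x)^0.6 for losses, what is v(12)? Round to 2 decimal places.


Since x = 12 >= 0, use v(x) = x^0.6
12^0.6 = 4.4413
v(12) = 4.44


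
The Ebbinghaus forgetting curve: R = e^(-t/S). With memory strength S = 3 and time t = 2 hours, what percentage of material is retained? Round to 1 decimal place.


R = e^(-t/S)
-t/S = -2/3 = -0.666667
R = e^(-0.666667) = 0.513417
Percentage = 0.513417 * 100
= 51.3


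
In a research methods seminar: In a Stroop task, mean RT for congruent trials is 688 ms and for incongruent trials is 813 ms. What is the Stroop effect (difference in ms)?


Stroop effect = RT(incongruent) - RT(congruent)
= 813 - 688
= 125 ms


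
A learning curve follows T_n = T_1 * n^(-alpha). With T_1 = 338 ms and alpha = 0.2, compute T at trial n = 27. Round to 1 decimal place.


T_n = 338 * 27^(-0.2)
27^(-0.2) = 0.517282
T_n = 338 * 0.517282
= 174.8 ms


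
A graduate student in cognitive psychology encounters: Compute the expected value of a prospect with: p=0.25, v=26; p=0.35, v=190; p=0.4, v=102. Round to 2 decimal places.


EU = sum(p_i * v_i)
0.25 * 26 = 6.5
0.35 * 190 = 66.5
0.4 * 102 = 40.8
EU = 6.5 + 66.5 + 40.8
= 113.80


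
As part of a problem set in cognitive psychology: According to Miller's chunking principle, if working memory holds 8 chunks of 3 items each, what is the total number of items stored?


Total items = chunks * items_per_chunk
= 8 * 3
= 24


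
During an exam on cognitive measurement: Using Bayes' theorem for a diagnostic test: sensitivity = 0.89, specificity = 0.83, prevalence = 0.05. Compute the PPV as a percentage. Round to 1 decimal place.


PPV = (sens * prev) / (sens * prev + (1-spec) * (1-prev))
Numerator = 0.89 * 0.05 = 0.0445
P(positive and no disease) = (1 - spec) * (1 - prev) = (1 - 0.83) * (1 - 0.05) = 0.1615
Denominator = 0.0445 + 0.1615 = 0.206
PPV = 0.0445 / 0.206 = 0.216019
As percentage = 21.6


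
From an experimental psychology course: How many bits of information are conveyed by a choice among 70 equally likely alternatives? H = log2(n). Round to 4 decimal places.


H = log2(n)
H = log2(70)
= 6.1293


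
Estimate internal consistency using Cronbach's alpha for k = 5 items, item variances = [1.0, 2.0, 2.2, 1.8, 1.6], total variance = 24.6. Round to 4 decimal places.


alpha = (k/(k-1)) * (1 - sum(s_i^2)/s_total^2)
sum(item variances) = 8.6
k/(k-1) = 5/4 = 1.25
1 - 8.6/24.6 = 1 - 0.349593 = 0.650407
alpha = 1.25 * 0.650407
= 0.8130


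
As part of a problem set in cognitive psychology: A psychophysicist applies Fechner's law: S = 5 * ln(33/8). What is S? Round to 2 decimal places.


S = 5 * ln(33/8)
I/I0 = 4.125
ln(4.125) = 1.4171
S = 5 * 1.4171
= 7.09


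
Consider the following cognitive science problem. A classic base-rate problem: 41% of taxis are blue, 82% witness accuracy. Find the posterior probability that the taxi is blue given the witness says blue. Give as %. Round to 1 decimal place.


P(blue | says blue) = P(says blue | blue)*P(blue) / [P(says blue | blue)*P(blue) + P(says blue | not blue)*P(not blue)]
Numerator = 0.82 * 0.41 = 0.3362
False identification = 0.18 * 0.59 = 0.1062
P = 0.3362 / (0.3362 + 0.1062)
= 0.3362 / 0.4424
As percentage = 76.0


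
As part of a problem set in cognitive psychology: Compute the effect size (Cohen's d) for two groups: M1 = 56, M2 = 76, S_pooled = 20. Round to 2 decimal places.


Cohen's d = (M1 - M2) / S_pooled
= (56 - 76) / 20
= -20 / 20
= -1.00


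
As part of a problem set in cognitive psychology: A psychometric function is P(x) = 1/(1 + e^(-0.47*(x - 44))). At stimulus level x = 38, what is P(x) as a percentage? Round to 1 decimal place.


P(x) = 1/(1 + e^(-0.47*(38 - 44)))
Exponent = -0.47 * -6 = 2.82
e^(2.82) = 16.776851
P = 1/(1 + 16.776851) = 0.056253
Percentage = 5.6


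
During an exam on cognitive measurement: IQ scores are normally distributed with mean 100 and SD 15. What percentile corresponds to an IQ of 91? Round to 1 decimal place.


z = (IQ - mean) / SD
z = (91 - 100) / 15 = -0.6
Percentile = Phi(-0.6) * 100
Phi(-0.6) = 0.274253
= 27.4


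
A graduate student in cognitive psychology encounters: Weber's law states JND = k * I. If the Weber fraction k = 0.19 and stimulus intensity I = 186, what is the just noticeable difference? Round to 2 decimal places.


JND = k * I
JND = 0.19 * 186
= 35.34


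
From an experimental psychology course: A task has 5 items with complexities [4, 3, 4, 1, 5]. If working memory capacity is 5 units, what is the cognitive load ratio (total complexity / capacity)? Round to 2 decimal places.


Total complexity = 4 + 3 + 4 + 1 + 5 = 17
Load = total / capacity = 17 / 5
= 3.40


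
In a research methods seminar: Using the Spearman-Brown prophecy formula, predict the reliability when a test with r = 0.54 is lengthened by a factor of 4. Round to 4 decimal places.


r_new = n*r / (1 + (n-1)*r)
Numerator = 4 * 0.54 = 2.16
Denominator = 1 + 3 * 0.54 = 2.62
r_new = 2.16 / 2.62
= 0.8244


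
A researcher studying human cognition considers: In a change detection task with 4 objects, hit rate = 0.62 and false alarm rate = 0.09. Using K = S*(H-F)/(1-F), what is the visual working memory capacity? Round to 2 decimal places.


K = S * (H - F) / (1 - F)
H - F = 0.53
1 - F = 0.91
K = 4 * 0.53 / 0.91
= 2.33


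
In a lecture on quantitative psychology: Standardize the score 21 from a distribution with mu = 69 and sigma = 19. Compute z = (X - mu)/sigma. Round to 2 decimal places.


z = (X - mu) / sigma
= (21 - 69) / 19
= -48 / 19
= -2.53


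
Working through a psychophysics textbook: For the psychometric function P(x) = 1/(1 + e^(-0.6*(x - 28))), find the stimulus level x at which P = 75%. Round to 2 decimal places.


At P = 0.75: 0.75 = 1/(1 + e^(-k*(x-x0)))
Solving: e^(-k*(x-x0)) = 1/3
x = x0 + ln(3)/k
ln(3) = 1.0986
x = 28 + 1.0986/0.6
= 28 + 1.831
= 29.83


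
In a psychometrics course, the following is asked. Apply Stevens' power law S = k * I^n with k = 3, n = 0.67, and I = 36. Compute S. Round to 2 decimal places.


S = 3 * 36^0.67
36^0.67 = 11.0337
S = 3 * 11.0337
= 33.10


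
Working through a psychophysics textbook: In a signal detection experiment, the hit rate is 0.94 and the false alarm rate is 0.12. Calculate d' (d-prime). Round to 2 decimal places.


d' = z(HR) - z(FAR)
z(0.94) = 1.5548
z(0.12) = -1.175
d' = 1.5548 - -1.175
= 2.73
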